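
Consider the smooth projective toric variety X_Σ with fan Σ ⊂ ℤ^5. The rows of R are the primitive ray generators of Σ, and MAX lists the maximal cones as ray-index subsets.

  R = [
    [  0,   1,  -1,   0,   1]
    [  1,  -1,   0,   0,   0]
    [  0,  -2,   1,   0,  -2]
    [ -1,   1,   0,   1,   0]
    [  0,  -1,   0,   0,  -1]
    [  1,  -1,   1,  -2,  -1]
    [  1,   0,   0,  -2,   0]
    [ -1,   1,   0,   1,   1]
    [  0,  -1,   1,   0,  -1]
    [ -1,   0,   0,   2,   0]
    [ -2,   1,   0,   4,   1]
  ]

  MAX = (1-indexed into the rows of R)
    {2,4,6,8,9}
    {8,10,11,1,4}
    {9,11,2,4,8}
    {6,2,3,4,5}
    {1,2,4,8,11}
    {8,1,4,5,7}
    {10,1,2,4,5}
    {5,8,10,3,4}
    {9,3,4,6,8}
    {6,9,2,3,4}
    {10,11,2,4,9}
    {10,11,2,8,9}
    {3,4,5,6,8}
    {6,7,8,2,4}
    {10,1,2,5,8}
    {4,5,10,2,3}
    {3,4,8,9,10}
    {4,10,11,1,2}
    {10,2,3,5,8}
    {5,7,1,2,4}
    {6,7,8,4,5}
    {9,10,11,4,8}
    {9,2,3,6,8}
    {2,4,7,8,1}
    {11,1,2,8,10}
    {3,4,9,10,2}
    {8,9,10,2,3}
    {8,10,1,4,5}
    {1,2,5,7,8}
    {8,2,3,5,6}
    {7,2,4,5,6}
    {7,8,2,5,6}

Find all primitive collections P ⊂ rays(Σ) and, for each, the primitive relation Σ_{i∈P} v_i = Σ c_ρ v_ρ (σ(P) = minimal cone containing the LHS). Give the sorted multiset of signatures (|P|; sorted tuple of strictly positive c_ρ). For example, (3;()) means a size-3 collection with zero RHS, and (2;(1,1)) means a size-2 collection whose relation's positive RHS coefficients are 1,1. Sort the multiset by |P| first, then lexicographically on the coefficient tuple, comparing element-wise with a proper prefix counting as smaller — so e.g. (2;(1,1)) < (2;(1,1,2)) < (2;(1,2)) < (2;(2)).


The 15 primitive collections of Σ (r=11, n=5):

  • {1,9}:  v_{1} + v_{9} = 0 — sig = (2;())
  • {7,10}:  v_{7} + v_{10} = 0 — sig = (2;())
  • {1,3}:  v_{1} + v_{3} = v_{5} — sig = (2;(1))
  • {1,6}:  v_{1} + v_{6} = v_{7} — sig = (2;(1))
  • {5,9}:  v_{5} + v_{9} = v_{3} — sig = (2;(1))
  • {6,10}:  v_{6} + v_{10} = v_{9} — sig = (2;(1))
  • {7,9}:  v_{7} + v_{9} = v_{6} — sig = (2;(1))
  • {3,7}:  v_{3} + v_{7} = v_{5} + v_{6} — sig = (2;(1,1))
  • {7,11}:  v_{7} + v_{11} = v_{2} + v_{4} + v_{8} — sig = (2;(1,1,1))
  • {6,11}:  v_{6} + v_{11} = v_{2} + v_{4} + v_{8} + v_{9} — sig = (2;(1,1,1,1))
  • {3,11}:  v_{3} + v_{11} = v_{9} + 2·v_{10} — sig = (2;(1,2))
  • {5,11}:  v_{5} + v_{11} = 2·v_{10} — sig = (2;(2))
  • {2,4,5,8}:  v_{2} + v_{4} + v_{5} + v_{8} = v_{10} — sig = (4;(1))
  • {2,4,8,10}:  v_{2} + v_{4} + v_{8} + v_{10} = v_{11} — sig = (4;(1))
  • {2,3,4,8}:  v_{2} + v_{3} + v_{4} + v_{8} = v_{9} + v_{10} — sig = (4;(1,1))

Hence PRS(X_Σ) =
    (2;())
    (2;())
    (2;(1))
    (2;(1))
    (2;(1))
    (2;(1))
    (2;(1))
    (2;(1,1))
    (2;(1,1,1))
    (2;(1,1,1,1))
    (2;(1,2))
    (2;(2))
    (4;(1))
    (4;(1))
    (4;(1,1))


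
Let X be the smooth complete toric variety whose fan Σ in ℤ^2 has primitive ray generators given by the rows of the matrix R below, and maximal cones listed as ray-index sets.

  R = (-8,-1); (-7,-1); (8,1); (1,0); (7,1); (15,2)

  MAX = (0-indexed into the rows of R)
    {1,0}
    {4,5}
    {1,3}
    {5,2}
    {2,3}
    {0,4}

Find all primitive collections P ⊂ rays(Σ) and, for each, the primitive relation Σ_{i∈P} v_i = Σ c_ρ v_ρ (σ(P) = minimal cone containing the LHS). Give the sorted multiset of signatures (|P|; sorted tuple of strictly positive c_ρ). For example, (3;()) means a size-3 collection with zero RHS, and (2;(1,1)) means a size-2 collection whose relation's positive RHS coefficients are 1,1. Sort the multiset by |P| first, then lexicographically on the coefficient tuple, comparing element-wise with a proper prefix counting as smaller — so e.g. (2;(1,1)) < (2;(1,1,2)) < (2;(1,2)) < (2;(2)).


Minimal non-faces — 9 found among 6 rays, 6 max cones:

  • {0,2}:  v_{0} + v_{2} = 0  ⇒ sig = (2;())
  • {1,4}:  v_{1} + v_{4} = 0  ⇒ sig = (2;())
  • {0,3}:  v_{0} + v_{3} = v_{1}  ⇒ sig = (2;(1))
  • {0,5}:  v_{0} + v_{5} = v_{4}  ⇒ sig = (2;(1))
  • {1,2}:  v_{1} + v_{2} = v_{3}  ⇒ sig = (2;(1))
  • {1,5}:  v_{1} + v_{5} = v_{2}  ⇒ sig = (2;(1))
  • {2,4}:  v_{2} + v_{4} = v_{5}  ⇒ sig = (2;(1))
  • {3,4}:  v_{3} + v_{4} = v_{2}  ⇒ sig = (2;(1))
  • {3,5}:  v_{3} + v_{5} = 2·v_{2}  ⇒ sig = (2;(2))

Signatures (|P|; sorted positive RHS coefficients), sorted:
{ (2;()) ×2,  (2;(1)) ×6,  (2;(2)) }


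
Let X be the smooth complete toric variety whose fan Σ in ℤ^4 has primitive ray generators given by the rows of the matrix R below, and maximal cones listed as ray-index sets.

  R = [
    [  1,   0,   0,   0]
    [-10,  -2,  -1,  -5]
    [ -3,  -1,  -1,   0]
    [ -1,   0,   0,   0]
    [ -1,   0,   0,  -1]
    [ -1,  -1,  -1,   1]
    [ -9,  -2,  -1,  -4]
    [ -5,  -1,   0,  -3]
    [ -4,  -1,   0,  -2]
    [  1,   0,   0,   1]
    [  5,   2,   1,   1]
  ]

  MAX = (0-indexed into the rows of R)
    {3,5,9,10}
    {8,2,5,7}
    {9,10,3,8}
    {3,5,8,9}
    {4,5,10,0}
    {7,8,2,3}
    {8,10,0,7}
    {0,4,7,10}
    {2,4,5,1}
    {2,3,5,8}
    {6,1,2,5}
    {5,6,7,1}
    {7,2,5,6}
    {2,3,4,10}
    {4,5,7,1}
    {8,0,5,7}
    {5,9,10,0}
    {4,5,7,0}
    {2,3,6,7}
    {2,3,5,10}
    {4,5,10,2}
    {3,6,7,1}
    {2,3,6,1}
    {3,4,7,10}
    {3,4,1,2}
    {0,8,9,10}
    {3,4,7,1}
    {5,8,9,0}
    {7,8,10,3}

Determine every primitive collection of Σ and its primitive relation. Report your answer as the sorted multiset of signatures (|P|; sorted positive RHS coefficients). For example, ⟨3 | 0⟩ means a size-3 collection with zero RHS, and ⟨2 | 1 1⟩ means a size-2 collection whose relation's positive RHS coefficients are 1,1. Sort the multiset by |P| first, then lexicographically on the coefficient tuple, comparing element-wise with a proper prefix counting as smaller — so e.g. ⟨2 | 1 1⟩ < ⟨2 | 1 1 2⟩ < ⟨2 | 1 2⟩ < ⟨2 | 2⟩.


25 minimal non-faces of Δ(Σ) (on 11 rays):

  P = {0,3}:  v_{0} + v_{3} = 0 — sig = ⟨2 | 0⟩
  P = {4,9}:  v_{4} + v_{9} = 0 — sig = ⟨2 | 0⟩
  P = {1,9}:  v_{1} + v_{9} = v_{6} — sig = ⟨2 | 1⟩
  P = {4,6}:  v_{4} + v_{6} = v_{1} — sig = ⟨2 | 1⟩
  P = {4,8}:  v_{4} + v_{8} = v_{7} — sig = ⟨2 | 1⟩
  P = {7,9}:  v_{7} + v_{9} = v_{8} — sig = ⟨2 | 1⟩
  P = {0,2}:  v_{0} + v_{2} = v_{4} + v_{5} — sig = ⟨2 | 1 1⟩
  P = {1,8}:  v_{1} + v_{8} = v_{6} + v_{7} — sig = ⟨2 | 1 1⟩
  P = {2,9}:  v_{2} + v_{9} = v_{3} + v_{5} — sig = ⟨2 | 1 1⟩
  P = {6,9}:  v_{6} + v_{9} = v_{2} + v_{7} — sig = ⟨2 | 1 1⟩
  P = {0,6}:  v_{0} + v_{6} = 2·v_{4} + v_{5} + v_{7} — sig = ⟨2 | 1 1 2⟩
  P = {0,1}:  v_{0} + v_{1} = 3·v_{4} + v_{5} + v_{7} — sig = ⟨2 | 1 1 3⟩
  P = {6,8}:  v_{6} + v_{8} = v_{2} + 2·v_{7} — sig = ⟨2 | 1 2⟩
  P = {6,10}:  v_{6} + v_{10} = v_{3} + 3·v_{4} — sig = ⟨2 | 1 3⟩
  P = {1,10}:  v_{1} + v_{10} = v_{3} + 4·v_{4} — sig = ⟨2 | 1 4⟩
  P = {5,8,10}:  v_{5} + v_{8} + v_{10} = 0 — sig = ⟨3 | 0⟩
  P = {2,4,7}:  v_{2} + v_{4} + v_{7} = v_{6} — sig = ⟨3 | 1⟩
  P = {3,4,5}:  v_{3} + v_{4} + v_{5} = v_{2} — sig = ⟨3 | 1⟩
  P = {5,7,10}:  v_{5} + v_{7} + v_{10} = v_{4} — sig = ⟨3 | 1⟩
  P = {1,3,5}:  v_{1} + v_{3} + v_{5} = v_{2} + v_{6} — sig = ⟨3 | 1 1⟩
  P = {2,8,10}:  v_{2} + v_{8} + v_{10} = v_{3} + v_{4} — sig = ⟨3 | 1 1⟩
  P = {3,5,7}:  v_{3} + v_{5} + v_{7} = v_{2} + v_{8} — sig = ⟨3 | 1 1⟩
  P = {2,7,10}:  v_{2} + v_{7} + v_{10} = v_{3} + 2·v_{4} — sig = ⟨3 | 1 2⟩
  P = {3,5,6}:  v_{3} + v_{5} + v_{6} = 2·v_{2} + v_{7} — sig = ⟨3 | 1 2⟩
  P = {1,2,7}:  v_{1} + v_{2} + v_{7} = 2·v_{6} — sig = ⟨3 | 2⟩

so the primitive-relation signature multiset is
[⟨2 | 0⟩, ⟨2 | 0⟩, ⟨2 | 1⟩, ⟨2 | 1⟩, ⟨2 | 1⟩, ⟨2 | 1⟩, ⟨2 | 1 1⟩, ⟨2 | 1 1⟩, ⟨2 | 1 1⟩, ⟨2 | 1 1⟩, ⟨2 | 1 1 2⟩, ⟨2 | 1 1 3⟩, ⟨2 | 1 2⟩, ⟨2 | 1 3⟩, ⟨2 | 1 4⟩, ⟨3 | 0⟩, ⟨3 | 1⟩, ⟨3 | 1⟩, ⟨3 | 1⟩, ⟨3 | 1 1⟩, ⟨3 | 1 1⟩, ⟨3 | 1 1⟩, ⟨3 | 1 2⟩, ⟨3 | 1 2⟩, ⟨3 | 2⟩]


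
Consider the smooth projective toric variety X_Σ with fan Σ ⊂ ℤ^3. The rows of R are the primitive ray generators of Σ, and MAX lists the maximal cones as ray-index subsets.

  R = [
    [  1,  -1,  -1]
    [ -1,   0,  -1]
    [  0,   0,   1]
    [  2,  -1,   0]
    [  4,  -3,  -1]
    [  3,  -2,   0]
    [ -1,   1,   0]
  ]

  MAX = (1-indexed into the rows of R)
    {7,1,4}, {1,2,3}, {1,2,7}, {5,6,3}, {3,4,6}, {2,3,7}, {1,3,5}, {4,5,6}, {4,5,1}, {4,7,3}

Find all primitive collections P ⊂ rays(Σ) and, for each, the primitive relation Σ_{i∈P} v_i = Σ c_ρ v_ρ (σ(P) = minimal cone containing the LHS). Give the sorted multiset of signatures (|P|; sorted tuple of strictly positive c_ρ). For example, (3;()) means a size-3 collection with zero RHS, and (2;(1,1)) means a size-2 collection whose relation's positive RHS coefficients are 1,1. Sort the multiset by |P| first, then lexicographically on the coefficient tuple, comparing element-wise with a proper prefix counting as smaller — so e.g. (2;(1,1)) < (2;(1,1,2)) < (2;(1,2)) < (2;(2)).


Primitive collections (9):

  P={1,6}:  v_{1} + v_{6} = v_{5}  ⟹  sig = (2;(1))
  P={2,4}:  v_{2} + v_{4} = v_{1}  ⟹  sig = (2;(1))
  P={6,7}:  v_{6} + v_{7} = v_{4}  ⟹  sig = (2;(1))
  P={5,7}:  v_{5} + v_{7} = v_{1} + v_{4}  ⟹  sig = (2;(1,1))
  P={2,6}:  v_{2} + v_{6} = 2·v_{1} + v_{3}  ⟹  sig = (2;(1,2))
  P={2,5}:  v_{2} + v_{5} = 3·v_{1} + v_{3}  ⟹  sig = (2;(1,3))
  P={1,3,7}:  v_{1} + v_{3} + v_{7} = 0  ⟹  sig = (3;())
  P={1,3,4}:  v_{1} + v_{3} + v_{4} = v_{6}  ⟹  sig = (3;(1))
  P={3,4,5}:  v_{3} + v_{4} + v_{5} = 2·v_{6}  ⟹  sig = (3;(2))

Hence PRS(X_Σ) =
{ (2;(1)) ×3,  (2;(1,1)),  (2;(1,2)),  (2;(1,3)),  (3;()),  (3;(1)),  (3;(2)) }


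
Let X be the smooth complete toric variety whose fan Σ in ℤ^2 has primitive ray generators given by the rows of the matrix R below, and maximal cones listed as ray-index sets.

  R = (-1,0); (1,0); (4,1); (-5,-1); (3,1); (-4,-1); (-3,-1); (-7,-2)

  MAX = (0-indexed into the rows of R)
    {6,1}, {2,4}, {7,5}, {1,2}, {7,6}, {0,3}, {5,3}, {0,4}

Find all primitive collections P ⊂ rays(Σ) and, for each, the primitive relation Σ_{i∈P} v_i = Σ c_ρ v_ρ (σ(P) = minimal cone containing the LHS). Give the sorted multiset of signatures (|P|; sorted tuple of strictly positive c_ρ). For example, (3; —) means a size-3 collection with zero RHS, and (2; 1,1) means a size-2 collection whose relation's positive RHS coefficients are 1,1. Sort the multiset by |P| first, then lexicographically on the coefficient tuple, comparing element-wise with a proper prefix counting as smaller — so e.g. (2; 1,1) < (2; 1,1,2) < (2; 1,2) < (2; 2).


Δ(Σ) — 8 vertices, 20 min non-faces:

  P = {0,1}:  v_{0} + v_{1} = 0 — sig = (2; —)
  P = {2,5}:  v_{2} + v_{5} = 0 — sig = (2; —)
  P = {4,6}:  v_{4} + v_{6} = 0 — sig = (2; —)
  P = {0,2}:  v_{0} + v_{2} = v_{4} — sig = (2; 1)
  P = {0,5}:  v_{0} + v_{5} = v_{3} — sig = (2; 1)
  P = {0,6}:  v_{0} + v_{6} = v_{5} — sig = (2; 1)
  P = {1,3}:  v_{1} + v_{3} = v_{5} — sig = (2; 1)
  P = {1,4}:  v_{1} + v_{4} = v_{2} — sig = (2; 1)
  P = {1,5}:  v_{1} + v_{5} = v_{6} — sig = (2; 1)
  P = {2,3}:  v_{2} + v_{3} = v_{0} — sig = (2; 1)
  P = {2,6}:  v_{2} + v_{6} = v_{1} — sig = (2; 1)
  P = {2,7}:  v_{2} + v_{7} = v_{6} — sig = (2; 1)
  P = {4,5}:  v_{4} + v_{5} = v_{0} — sig = (2; 1)
  P = {4,7}:  v_{4} + v_{7} = v_{5} — sig = (2; 1)
  P = {5,6}:  v_{5} + v_{6} = v_{7} — sig = (2; 1)
  P = {0,7}:  v_{0} + v_{7} = 2·v_{5} — sig = (2; 2)
  P = {1,7}:  v_{1} + v_{7} = 2·v_{6} — sig = (2; 2)
  P = {3,4}:  v_{3} + v_{4} = 2·v_{0} — sig = (2; 2)
  P = {3,6}:  v_{3} + v_{6} = 2·v_{5} — sig = (2; 2)
  P = {3,7}:  v_{3} + v_{7} = 3·v_{5} — sig = (2; 3)

Signatures (|P|; sorted positive RHS coefficients), sorted:
{ (2; —) ×3,  (2; 1) ×12,  (2; 2) ×4,  (2; 3) }


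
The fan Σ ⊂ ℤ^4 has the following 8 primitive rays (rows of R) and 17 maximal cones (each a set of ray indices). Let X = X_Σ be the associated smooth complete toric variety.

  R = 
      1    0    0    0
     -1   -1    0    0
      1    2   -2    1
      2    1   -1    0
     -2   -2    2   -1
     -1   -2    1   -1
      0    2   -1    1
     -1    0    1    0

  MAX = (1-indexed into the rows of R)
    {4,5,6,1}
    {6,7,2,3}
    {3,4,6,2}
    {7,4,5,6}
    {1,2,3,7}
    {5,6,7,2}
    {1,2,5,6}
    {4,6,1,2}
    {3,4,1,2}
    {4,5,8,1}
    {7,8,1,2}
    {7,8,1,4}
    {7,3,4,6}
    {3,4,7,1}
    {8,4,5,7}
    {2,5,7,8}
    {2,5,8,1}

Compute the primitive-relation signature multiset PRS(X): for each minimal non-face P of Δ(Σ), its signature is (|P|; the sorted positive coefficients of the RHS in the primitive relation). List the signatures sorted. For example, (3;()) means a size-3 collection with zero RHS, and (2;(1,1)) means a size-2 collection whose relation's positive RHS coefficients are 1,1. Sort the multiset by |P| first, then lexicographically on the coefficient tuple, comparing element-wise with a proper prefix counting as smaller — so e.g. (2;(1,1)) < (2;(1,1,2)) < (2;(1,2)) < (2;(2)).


|primitive collections| = 9. Relations:

  P={3,8}:  v_{3} + v_{8} = v_{7}  →  sig = (2;(1))
  P={6,8}:  v_{6} + v_{8} = v_{5}  →  sig = (2;(1))
  P={3,5}:  v_{3} + v_{5} = v_{6} + v_{7}  →  sig = (2;(1,1))
  P={1,6,7}:  v_{1} + v_{6} + v_{7} = 0  →  sig = (3;())
  P={2,4,8}:  v_{2} + v_{4} + v_{8} = 0  →  sig = (3;())
  P={1,5,7}:  v_{1} + v_{5} + v_{7} = v_{8}  →  sig = (3;(1))
  P={2,4,5}:  v_{2} + v_{4} + v_{5} = v_{6}  →  sig = (3;(1))
  P={2,4,7}:  v_{2} + v_{4} + v_{7} = v_{3}  →  sig = (3;(1))
  P={1,3,6}:  v_{1} + v_{3} + v_{6} = v_{2} + v_{4}  →  sig = (3;(1,1))

Sorted signature multiset PRS(X):
    (2;(1))
    (2;(1))
    (2;(1,1))
    (3;())
    (3;())
    (3;(1))
    (3;(1))
    (3;(1))
    (3;(1,1))


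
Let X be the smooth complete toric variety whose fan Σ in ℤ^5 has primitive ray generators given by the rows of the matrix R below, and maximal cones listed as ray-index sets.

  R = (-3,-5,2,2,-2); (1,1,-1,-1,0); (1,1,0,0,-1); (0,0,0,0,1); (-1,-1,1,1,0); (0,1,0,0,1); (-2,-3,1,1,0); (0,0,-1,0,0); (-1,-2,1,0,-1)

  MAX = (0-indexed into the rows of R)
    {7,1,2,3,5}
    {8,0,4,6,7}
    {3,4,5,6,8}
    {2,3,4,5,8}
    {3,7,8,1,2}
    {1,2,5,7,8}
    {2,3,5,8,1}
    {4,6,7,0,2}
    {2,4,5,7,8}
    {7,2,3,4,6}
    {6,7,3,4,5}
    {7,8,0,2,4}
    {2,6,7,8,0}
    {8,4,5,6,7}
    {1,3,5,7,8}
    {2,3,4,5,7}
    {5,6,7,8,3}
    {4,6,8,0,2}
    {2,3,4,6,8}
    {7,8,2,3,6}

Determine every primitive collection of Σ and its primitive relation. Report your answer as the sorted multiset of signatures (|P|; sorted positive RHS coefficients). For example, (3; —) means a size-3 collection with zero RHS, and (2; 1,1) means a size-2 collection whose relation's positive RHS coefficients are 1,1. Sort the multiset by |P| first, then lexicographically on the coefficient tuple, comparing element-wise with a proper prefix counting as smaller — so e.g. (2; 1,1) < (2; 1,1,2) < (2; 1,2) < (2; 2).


Minimal non-faces — 9 found among 9 rays, 20 max cones:

  P={1,4}:  v_{1} + v_{4} = 0  →  sig = (2; —)
  P={1,6}:  v_{1} + v_{6} = v_{3} + v_{7} + v_{8}  →  sig = (2; 1,1,1)
  P={0,1}:  v_{0} + v_{1} = v_{2} + v_{6} + v_{7} + v_{8}  →  sig = (2; 1,1,1,1)
  P={0,5}:  v_{0} + v_{5} = 2·v_{4} + v_{7} + v_{8}  →  sig = (2; 1,1,2)
  P={0,3}:  v_{0} + v_{3} = v_{2} + 2·v_{6}  →  sig = (2; 1,2)
  P={2,5,6}:  v_{2} + v_{5} + v_{6} = v_{4}  →  sig = (3; 1)
  P={3,4,7,8}:  v_{3} + v_{4} + v_{7} + v_{8} = v_{6}  →  sig = (4; 1)
  P={2,3,5,7,8}:  v_{2} + v_{3} + v_{5} + v_{7} + v_{8} = 0  →  sig = (5; —)
  P={2,4,6,7,8}:  v_{2} + v_{4} + v_{6} + v_{7} + v_{8} = v_{0}  →  sig = (5; 1)

Sorted signature multiset PRS(X):
    (2; —)
    (2; 1,1,1)
    (2; 1,1,1,1)
    (2; 1,1,2)
    (2; 1,2)
    (3; 1)
    (4; 1)
    (5; —)
    (5; 1)


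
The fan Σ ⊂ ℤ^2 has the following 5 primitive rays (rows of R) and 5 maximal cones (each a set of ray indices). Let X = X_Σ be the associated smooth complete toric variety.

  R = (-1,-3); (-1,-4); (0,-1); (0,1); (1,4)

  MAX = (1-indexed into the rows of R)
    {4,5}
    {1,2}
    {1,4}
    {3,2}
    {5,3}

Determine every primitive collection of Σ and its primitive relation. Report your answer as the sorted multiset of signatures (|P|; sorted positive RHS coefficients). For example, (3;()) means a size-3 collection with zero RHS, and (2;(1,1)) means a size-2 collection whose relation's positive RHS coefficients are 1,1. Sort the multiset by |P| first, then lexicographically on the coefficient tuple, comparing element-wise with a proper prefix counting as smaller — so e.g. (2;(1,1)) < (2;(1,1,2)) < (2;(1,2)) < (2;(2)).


5 minimal non-faces of Δ(Σ) (on 5 rays):

  • {2,5}:  v_{2} + v_{5} = 0  so sig = (2;())
  • {3,4}:  v_{3} + v_{4} = 0  so sig = (2;())
  • {1,3}:  v_{1} + v_{3} = v_{2}  so sig = (2;(1))
  • {1,5}:  v_{1} + v_{5} = v_{4}  so sig = (2;(1))
  • {2,4}:  v_{2} + v_{4} = v_{1}  so sig = (2;(1))

so the primitive-relation signature multiset is
    (2;())
    (2;())
    (2;(1))
    (2;(1))
    (2;(1))


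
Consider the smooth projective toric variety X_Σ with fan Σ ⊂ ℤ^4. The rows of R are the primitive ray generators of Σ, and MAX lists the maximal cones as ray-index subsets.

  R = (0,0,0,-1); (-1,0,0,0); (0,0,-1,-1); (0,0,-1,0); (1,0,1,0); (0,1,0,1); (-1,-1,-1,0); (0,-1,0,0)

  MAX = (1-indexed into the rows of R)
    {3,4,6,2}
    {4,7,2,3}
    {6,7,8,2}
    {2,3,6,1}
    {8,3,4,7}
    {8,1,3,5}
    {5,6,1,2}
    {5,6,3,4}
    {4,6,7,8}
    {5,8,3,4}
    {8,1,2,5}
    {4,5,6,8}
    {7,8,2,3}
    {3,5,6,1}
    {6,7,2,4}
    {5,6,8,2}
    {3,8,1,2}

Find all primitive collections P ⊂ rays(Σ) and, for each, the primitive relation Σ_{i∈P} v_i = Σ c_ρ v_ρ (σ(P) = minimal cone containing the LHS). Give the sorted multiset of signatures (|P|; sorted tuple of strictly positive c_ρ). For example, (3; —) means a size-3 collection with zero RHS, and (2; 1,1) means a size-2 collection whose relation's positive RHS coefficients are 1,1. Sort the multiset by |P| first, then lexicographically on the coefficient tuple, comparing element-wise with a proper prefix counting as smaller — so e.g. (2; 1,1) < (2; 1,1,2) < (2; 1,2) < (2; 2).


Minimal non-faces — 9 found among 8 rays, 17 max cones:

  P={1,4}:  v_{1} + v_{4} = v_{3}  ⟹  sig = (2; 1)
  P={5,7}:  v_{5} + v_{7} = v_{8}  ⟹  sig = (2; 1)
  P={1,7}:  v_{1} + v_{7} = v_{2} + v_{3} + v_{8}  ⟹  sig = (2; 1,1,1)
  P={1,6,8}:  v_{1} + v_{6} + v_{8} = 0  ⟹  sig = (3; —)
  P={2,4,5}:  v_{2} + v_{4} + v_{5} = 0  ⟹  sig = (3; —)
  P={2,3,5}:  v_{2} + v_{3} + v_{5} = v_{1}  ⟹  sig = (3; 1)
  P={2,4,8}:  v_{2} + v_{4} + v_{8} = v_{7}  ⟹  sig = (3; 1)
  P={3,6,8}:  v_{3} + v_{6} + v_{8} = v_{4}  ⟹  sig = (3; 1)
  P={3,6,7}:  v_{3} + v_{6} + v_{7} = v_{2} + 2·v_{4}  ⟹  sig = (3; 1,2)

Hence PRS(X_Σ) =
    |P|=2: 3 collections, coeffs (1), (1), (1,1,1)
    |P|=3: 6 collections, coeffs (), (), (1), (1), (1), (1,2)


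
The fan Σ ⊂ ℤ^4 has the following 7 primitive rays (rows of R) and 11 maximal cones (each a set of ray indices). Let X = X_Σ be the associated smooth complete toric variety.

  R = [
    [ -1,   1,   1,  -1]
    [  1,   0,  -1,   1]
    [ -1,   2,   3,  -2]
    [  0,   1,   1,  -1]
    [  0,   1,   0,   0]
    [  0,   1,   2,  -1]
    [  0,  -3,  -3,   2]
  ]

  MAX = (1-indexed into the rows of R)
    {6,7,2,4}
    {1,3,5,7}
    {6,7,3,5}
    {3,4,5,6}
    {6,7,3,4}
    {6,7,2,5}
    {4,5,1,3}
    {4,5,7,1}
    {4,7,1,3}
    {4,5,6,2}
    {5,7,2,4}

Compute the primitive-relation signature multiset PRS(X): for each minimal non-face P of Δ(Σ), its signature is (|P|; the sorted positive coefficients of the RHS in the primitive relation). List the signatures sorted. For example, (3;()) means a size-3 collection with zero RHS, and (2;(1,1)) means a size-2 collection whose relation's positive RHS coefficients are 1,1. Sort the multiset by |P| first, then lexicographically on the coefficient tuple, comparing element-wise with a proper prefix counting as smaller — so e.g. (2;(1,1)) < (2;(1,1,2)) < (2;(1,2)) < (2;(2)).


Δ(Σ) — 7 vertices, 5 min non-faces:

  P = {1,2}:  v_{1} + v_{2} = v_{5} — sig = (2;(1))
  P = {1,6}:  v_{1} + v_{6} = v_{3} — sig = (2;(1))
  P = {2,3}:  v_{2} + v_{3} = v_{5} + v_{6} — sig = (2;(1,1))
  P = {4,5,6,7}:  v_{4} + v_{5} + v_{6} + v_{7} = 0 — sig = (4;())
  P = {3,4,5,7}:  v_{3} + v_{4} + v_{5} + v_{7} = v_{1} — sig = (4;(1))

Signatures (|P|; sorted positive RHS coefficients), sorted:
[(2;(1)), (2;(1)), (2;(1,1)), (4;()), (4;(1))]


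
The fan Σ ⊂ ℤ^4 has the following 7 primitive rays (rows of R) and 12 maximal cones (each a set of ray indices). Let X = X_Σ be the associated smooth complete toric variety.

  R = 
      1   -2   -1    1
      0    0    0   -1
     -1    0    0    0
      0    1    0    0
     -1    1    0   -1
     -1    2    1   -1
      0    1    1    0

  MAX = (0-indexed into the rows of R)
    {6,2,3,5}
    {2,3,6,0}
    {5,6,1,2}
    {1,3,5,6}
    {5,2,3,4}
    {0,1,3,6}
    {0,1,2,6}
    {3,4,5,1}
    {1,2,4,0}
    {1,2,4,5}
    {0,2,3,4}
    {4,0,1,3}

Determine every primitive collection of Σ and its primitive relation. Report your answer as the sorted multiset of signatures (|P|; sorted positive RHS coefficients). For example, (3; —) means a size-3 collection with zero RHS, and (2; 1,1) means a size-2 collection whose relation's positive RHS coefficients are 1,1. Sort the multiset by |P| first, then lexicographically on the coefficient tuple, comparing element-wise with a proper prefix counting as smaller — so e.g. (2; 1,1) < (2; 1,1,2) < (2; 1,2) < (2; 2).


Minimal non-faces — 3 found among 7 rays, 12 max cones:

  {0,5}:  v_{0} + v_{5} = 0 — sig = (2; —)
  {4,6}:  v_{4} + v_{6} = v_{5} — sig = (2; 1)
  {1,2,3}:  v_{1} + v_{2} + v_{3} = v_{4} — sig = (3; 1)

Signatures (|P|; sorted positive RHS coefficients), sorted:
[(2; —), (2; 1), (3; 1)]


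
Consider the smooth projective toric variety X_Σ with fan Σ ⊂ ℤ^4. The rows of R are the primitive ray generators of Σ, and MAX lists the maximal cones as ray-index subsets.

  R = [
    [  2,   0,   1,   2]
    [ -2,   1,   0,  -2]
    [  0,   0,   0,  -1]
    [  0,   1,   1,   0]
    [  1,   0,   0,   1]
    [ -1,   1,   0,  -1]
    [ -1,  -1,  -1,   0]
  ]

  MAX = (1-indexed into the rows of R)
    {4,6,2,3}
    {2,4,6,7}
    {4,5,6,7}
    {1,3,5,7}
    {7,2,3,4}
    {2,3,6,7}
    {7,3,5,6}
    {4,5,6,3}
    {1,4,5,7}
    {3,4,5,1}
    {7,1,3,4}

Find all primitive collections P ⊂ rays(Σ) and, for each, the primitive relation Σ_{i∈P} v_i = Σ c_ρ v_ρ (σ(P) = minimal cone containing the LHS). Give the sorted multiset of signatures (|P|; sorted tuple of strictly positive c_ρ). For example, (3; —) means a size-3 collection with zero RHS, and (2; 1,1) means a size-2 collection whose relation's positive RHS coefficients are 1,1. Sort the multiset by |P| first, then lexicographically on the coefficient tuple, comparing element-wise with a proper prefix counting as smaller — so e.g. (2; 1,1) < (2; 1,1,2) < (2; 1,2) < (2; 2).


Primitive collections (5):

  {1,2}:  v_{1} + v_{2} = v_{4}  ⟹  sig = (2; 1)
  {2,5}:  v_{2} + v_{5} = v_{6}  ⟹  sig = (2; 1)
  {1,6}:  v_{1} + v_{6} = v_{4} + v_{5}  ⟹  sig = (2; 1,1)
  {3,4,5,7}:  v_{3} + v_{4} + v_{5} + v_{7} = 0  ⟹  sig = (4; —)
  {3,4,6,7}:  v_{3} + v_{4} + v_{6} + v_{7} = v_{2}  ⟹  sig = (4; 1)

Hence PRS(X_Σ) =
    |P|=2: 3 collections, coeffs (1), (1), (1,1)
    |P|=4: 2 collections, coeffs (), (1)


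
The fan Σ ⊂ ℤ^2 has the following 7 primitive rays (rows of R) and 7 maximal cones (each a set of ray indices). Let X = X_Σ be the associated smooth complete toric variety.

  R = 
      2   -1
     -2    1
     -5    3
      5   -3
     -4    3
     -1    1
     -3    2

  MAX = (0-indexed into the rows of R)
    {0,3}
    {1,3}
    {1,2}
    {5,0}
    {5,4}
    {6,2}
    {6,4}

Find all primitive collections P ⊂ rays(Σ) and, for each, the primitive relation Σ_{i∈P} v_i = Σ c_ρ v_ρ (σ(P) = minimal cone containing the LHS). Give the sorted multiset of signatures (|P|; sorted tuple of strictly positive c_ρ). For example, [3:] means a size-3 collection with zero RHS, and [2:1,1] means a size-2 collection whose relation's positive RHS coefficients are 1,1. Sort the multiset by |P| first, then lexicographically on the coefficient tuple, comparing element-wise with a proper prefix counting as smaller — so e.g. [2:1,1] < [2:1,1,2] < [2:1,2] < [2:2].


Σ has 14 primitive collections:

  {0,1}:  v_{0} + v_{1} = 0  →  sig = [2:]
  {2,3}:  v_{2} + v_{3} = 0  →  sig = [2:]
  {0,2}:  v_{0} + v_{2} = v_{6}  →  sig = [2:1]
  {0,6}:  v_{0} + v_{6} = v_{5}  →  sig = [2:1]
  {1,5}:  v_{1} + v_{5} = v_{6}  →  sig = [2:1]
  {1,6}:  v_{1} + v_{6} = v_{2}  →  sig = [2:1]
  {3,6}:  v_{3} + v_{6} = v_{0}  →  sig = [2:1]
  {5,6}:  v_{5} + v_{6} = v_{4}  →  sig = [2:1]
  {3,4}:  v_{3} + v_{4} = v_{0} + v_{5}  →  sig = [2:1,1]
  {0,4}:  v_{0} + v_{4} = 2·v_{5}  →  sig = [2:2]
  {1,4}:  v_{1} + v_{4} = 2·v_{6}  →  sig = [2:2]
  {2,5}:  v_{2} + v_{5} = 2·v_{6}  →  sig = [2:2]
  {3,5}:  v_{3} + v_{5} = 2·v_{0}  →  sig = [2:2]
  {2,4}:  v_{2} + v_{4} = 3·v_{6}  →  sig = [2:3]

Signatures (|P|; sorted positive RHS coefficients), sorted:
    [2:]
    [2:]
    [2:1]
    [2:1]
    [2:1]
    [2:1]
    [2:1]
    [2:1]
    [2:1,1]
    [2:2]
    [2:2]
    [2:2]
    [2:2]
    [2:3]


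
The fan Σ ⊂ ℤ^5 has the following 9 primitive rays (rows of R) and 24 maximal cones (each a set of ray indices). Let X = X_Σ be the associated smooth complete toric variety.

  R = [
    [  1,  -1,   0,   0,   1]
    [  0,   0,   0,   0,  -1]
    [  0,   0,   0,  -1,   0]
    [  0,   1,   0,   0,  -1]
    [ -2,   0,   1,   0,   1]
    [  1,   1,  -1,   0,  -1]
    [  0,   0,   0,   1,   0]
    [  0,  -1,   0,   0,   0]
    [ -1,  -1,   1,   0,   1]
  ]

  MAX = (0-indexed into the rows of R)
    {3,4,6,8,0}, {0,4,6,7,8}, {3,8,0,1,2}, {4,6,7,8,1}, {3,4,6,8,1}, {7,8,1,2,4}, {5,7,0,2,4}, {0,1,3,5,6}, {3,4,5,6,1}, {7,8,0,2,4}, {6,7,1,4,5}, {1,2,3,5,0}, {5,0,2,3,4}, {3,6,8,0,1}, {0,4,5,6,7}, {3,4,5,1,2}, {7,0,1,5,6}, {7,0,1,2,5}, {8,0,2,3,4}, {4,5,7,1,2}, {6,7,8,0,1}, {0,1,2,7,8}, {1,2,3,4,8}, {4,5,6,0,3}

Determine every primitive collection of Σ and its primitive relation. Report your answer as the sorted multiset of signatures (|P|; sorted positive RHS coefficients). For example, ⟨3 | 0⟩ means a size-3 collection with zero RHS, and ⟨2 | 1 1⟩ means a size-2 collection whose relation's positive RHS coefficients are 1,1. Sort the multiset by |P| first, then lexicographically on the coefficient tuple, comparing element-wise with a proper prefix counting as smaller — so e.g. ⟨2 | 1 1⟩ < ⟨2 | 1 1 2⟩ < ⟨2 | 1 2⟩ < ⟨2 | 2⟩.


Minimal non-faces — 4 found among 9 rays, 24 max cones:

  • {2,6}:  v_{2} + v_{6} = 0  so sig = ⟨2 | 0⟩
  • {5,8}:  v_{5} + v_{8} = 0  so sig = ⟨2 | 0⟩
  • {3,7}:  v_{3} + v_{7} = v_{1}  so sig = ⟨2 | 1⟩
  • {0,1,4}:  v_{0} + v_{1} + v_{4} = v_{8}  so sig = ⟨3 | 1⟩

Sorted signature multiset PRS(X):
{ ⟨2 | 0⟩ ×2,  ⟨2 | 1⟩,  ⟨3 | 1⟩ }


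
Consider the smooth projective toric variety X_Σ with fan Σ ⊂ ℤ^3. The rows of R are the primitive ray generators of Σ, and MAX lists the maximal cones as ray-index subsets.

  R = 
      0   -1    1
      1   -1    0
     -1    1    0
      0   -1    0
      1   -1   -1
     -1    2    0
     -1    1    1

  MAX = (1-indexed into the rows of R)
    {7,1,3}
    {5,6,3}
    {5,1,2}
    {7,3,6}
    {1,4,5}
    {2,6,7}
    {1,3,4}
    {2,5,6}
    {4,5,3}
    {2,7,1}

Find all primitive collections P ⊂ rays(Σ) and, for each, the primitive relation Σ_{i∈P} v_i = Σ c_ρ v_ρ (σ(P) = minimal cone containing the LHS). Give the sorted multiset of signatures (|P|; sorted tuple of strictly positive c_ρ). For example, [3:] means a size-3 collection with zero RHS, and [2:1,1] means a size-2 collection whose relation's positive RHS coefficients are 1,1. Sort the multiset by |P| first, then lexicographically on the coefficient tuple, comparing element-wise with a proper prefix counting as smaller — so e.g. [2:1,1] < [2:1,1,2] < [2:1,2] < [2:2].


Δ(Σ) — 7 vertices, 7 min non-faces:

  {2,3}:  v_{2} + v_{3} = 0 ; sig = [2:]
  {5,7}:  v_{5} + v_{7} = 0 ; sig = [2:]
  {1,6}:  v_{1} + v_{6} = v_{7} ; sig = [2:1]
  {4,6}:  v_{4} + v_{6} = v_{3} ; sig = [2:1]
  {2,4}:  v_{2} + v_{4} = v_{1} + v_{5} ; sig = [2:1,1]
  {4,7}:  v_{4} + v_{7} = v_{1} + v_{3} ; sig = [2:1,1]
  {1,3,5}:  v_{1} + v_{3} + v_{5} = v_{4} ; sig = [3:1]

Signatures (|P|; sorted positive RHS coefficients), sorted:
    |P|=2: 6 collections, coeffs (), (), (1), (1), (1,1), (1,1)
    |P|=3: 1 collection, coeffs (1)


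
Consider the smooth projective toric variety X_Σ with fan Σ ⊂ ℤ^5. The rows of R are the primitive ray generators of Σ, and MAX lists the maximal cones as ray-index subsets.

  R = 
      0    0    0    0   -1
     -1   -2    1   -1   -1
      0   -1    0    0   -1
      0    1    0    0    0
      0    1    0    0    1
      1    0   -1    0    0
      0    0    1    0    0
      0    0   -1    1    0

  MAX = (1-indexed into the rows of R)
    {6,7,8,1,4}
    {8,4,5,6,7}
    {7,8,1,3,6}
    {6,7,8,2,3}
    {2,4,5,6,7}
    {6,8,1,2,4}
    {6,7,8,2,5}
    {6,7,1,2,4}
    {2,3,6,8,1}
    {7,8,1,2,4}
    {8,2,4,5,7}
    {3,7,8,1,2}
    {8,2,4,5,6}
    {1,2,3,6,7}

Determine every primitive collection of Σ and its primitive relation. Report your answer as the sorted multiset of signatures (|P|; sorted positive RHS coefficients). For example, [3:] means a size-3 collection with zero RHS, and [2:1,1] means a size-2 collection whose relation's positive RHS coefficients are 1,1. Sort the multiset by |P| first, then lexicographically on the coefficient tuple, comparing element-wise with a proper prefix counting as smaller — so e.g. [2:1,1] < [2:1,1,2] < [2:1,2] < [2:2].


|primitive collections| = 5. Relations:

  • {3,5}:  v_{3} + v_{5} = 0  ⇒ sig = [2:]
  • {1,5}:  v_{1} + v_{5} = v_{4}  ⇒ sig = [2:1]
  • {3,4}:  v_{3} + v_{4} = v_{1}  ⇒ sig = [2:1]
  • {2,4,6,7,8}:  v_{2} + v_{4} + v_{6} + v_{7} + v_{8} = v_{3}  ⇒ sig = [5:1]
  • {1,2,6,7,8}:  v_{1} + v_{2} + v_{6} + v_{7} + v_{8} = 2·v_{3}  ⇒ sig = [5:2]

Hence PRS(X_Σ) =
    |P|=2: 3 collections, coeffs (), (1), (1)
    |P|=5: 2 collections, coeffs (1), (2)


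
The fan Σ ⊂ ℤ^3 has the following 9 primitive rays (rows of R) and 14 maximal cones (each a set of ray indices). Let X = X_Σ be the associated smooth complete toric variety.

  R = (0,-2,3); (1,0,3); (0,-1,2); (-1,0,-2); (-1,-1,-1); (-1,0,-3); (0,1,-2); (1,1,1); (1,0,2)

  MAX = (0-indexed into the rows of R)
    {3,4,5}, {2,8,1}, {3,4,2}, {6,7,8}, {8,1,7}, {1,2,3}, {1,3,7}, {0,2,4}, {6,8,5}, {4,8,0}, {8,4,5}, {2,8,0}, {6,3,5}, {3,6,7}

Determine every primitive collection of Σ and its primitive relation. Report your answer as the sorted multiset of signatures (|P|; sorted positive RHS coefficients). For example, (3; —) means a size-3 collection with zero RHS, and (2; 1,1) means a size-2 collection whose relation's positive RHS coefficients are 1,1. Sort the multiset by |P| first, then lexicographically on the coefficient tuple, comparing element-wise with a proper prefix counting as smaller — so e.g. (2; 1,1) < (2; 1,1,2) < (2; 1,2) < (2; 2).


|primitive collections| = 16. Relations:

  {1,5}:  v_{1} + v_{5} = 0 ; sig = (2; —)
  {2,6}:  v_{2} + v_{6} = 0 ; sig = (2; —)
  {3,8}:  v_{3} + v_{8} = 0 ; sig = (2; —)
  {4,7}:  v_{4} + v_{7} = 0 ; sig = (2; —)
  {1,4}:  v_{1} + v_{4} = v_{2} ; sig = (2; 1)
  {1,6}:  v_{1} + v_{6} = v_{7} ; sig = (2; 1)
  {2,5}:  v_{2} + v_{5} = v_{4} ; sig = (2; 1)
  {2,7}:  v_{2} + v_{7} = v_{1} ; sig = (2; 1)
  {4,6}:  v_{4} + v_{6} = v_{5} ; sig = (2; 1)
  {5,7}:  v_{5} + v_{7} = v_{6} ; sig = (2; 1)
  {0,3}:  v_{0} + v_{3} = v_{2} + v_{4} ; sig = (2; 1,1)
  {0,6}:  v_{0} + v_{6} = v_{4} + v_{8} ; sig = (2; 1,1)
  {0,7}:  v_{0} + v_{7} = v_{2} + v_{8} ; sig = (2; 1,1)
  {0,1}:  v_{0} + v_{1} = 2·v_{2} + v_{8} ; sig = (2; 1,2)
  {0,5}:  v_{0} + v_{5} = 2·v_{4} + v_{8} ; sig = (2; 1,2)
  {2,4,8}:  v_{2} + v_{4} + v_{8} = v_{0} ; sig = (3; 1)

Hence PRS(X_Σ) =
{ (2; —) ×4,  (2; 1) ×6,  (2; 1,1) ×3,  (2; 1,2) ×2,  (3; 1) }


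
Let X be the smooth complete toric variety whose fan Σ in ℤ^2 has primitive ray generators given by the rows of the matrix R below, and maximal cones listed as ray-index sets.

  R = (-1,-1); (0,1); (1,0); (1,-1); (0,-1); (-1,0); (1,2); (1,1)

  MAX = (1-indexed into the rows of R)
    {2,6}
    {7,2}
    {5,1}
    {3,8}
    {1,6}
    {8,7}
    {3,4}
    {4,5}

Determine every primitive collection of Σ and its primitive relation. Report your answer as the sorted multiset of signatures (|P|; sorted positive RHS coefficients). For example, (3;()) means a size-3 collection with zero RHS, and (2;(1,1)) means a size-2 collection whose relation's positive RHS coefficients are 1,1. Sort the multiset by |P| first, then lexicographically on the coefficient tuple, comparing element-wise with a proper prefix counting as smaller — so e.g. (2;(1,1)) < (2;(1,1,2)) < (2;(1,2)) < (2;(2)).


Δ(Σ) — 8 vertices, 20 min non-faces:

  P={1,8}:  v_{1} + v_{8} = 0  so sig = (2;())
  P={2,5}:  v_{2} + v_{5} = 0  so sig = (2;())
  P={3,6}:  v_{3} + v_{6} = 0  so sig = (2;())
  P={1,2}:  v_{1} + v_{2} = v_{6}  so sig = (2;(1))
  P={1,3}:  v_{1} + v_{3} = v_{5}  so sig = (2;(1))
  P={1,7}:  v_{1} + v_{7} = v_{2}  so sig = (2;(1))
  P={2,3}:  v_{2} + v_{3} = v_{8}  so sig = (2;(1))
  P={2,4}:  v_{2} + v_{4} = v_{3}  so sig = (2;(1))
  P={2,8}:  v_{2} + v_{8} = v_{7}  so sig = (2;(1))
  P={3,5}:  v_{3} + v_{5} = v_{4}  so sig = (2;(1))
  P={4,6}:  v_{4} + v_{6} = v_{5}  so sig = (2;(1))
  P={5,6}:  v_{5} + v_{6} = v_{1}  so sig = (2;(1))
  P={5,7}:  v_{5} + v_{7} = v_{8}  so sig = (2;(1))
  P={5,8}:  v_{5} + v_{8} = v_{3}  so sig = (2;(1))
  P={6,8}:  v_{6} + v_{8} = v_{2}  so sig = (2;(1))
  P={4,7}:  v_{4} + v_{7} = v_{3} + v_{8}  so sig = (2;(1,1))
  P={1,4}:  v_{1} + v_{4} = 2·v_{5}  so sig = (2;(2))
  P={3,7}:  v_{3} + v_{7} = 2·v_{8}  so sig = (2;(2))
  P={4,8}:  v_{4} + v_{8} = 2·v_{3}  so sig = (2;(2))
  P={6,7}:  v_{6} + v_{7} = 2·v_{2}  so sig = (2;(2))

Hence PRS(X_Σ) =
    (2;())
    (2;())
    (2;())
    (2;(1))
    (2;(1))
    (2;(1))
    (2;(1))
    (2;(1))
    (2;(1))
    (2;(1))
    (2;(1))
    (2;(1))
    (2;(1))
    (2;(1))
    (2;(1))
    (2;(1,1))
    (2;(2))
    (2;(2))
    (2;(2))
    (2;(2))


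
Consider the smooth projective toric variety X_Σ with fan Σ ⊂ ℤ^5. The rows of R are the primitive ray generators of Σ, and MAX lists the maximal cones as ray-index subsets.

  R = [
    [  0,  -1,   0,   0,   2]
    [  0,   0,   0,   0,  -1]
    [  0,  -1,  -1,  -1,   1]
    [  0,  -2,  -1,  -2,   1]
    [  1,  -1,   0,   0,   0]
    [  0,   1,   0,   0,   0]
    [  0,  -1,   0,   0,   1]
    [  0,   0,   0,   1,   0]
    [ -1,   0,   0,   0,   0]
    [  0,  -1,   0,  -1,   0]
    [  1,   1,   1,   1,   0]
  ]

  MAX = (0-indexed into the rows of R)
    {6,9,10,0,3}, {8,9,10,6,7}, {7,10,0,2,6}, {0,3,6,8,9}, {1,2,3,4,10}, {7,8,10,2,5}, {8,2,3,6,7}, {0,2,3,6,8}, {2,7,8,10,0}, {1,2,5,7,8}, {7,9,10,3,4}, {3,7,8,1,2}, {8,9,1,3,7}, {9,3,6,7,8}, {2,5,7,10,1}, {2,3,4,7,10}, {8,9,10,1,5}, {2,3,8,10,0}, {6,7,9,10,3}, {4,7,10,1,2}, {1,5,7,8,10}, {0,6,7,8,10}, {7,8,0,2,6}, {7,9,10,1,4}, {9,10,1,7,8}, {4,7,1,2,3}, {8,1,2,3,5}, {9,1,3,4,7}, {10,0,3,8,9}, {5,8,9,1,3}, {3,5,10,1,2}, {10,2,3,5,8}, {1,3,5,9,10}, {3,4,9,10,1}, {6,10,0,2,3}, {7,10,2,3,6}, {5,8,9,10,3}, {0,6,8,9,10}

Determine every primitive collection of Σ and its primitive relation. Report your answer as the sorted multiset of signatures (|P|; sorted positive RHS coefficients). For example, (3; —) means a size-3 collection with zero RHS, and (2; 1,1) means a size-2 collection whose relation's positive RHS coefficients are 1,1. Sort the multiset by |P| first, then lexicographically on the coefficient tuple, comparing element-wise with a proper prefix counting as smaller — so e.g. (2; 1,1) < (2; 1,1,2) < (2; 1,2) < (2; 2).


|primitive collections| = 19. Relations:

  P={0,1}:  v_{0} + v_{1} = v_{6}  ⟹  sig = (2; 1)
  P={2,9}:  v_{2} + v_{9} = v_{3}  ⟹  sig = (2; 1)
  P={1,6}:  v_{1} + v_{6} = v_{7} + v_{9}  ⟹  sig = (2; 1,1)
  P={4,8}:  v_{4} + v_{8} = v_{7} + v_{9}  ⟹  sig = (2; 1,1)
  P={4,5}:  v_{4} + v_{5} = v_{1} + v_{2} + v_{10}  ⟹  sig = (2; 1,1,1)
  P={5,6}:  v_{5} + v_{6} = v_{2} + v_{8} + v_{10}  ⟹  sig = (2; 1,1,1)
  P={0,4}:  v_{0} + v_{4} = v_{3} + v_{6} + v_{7} + v_{10}  ⟹  sig = (2; 1,1,1,1)
  P={4,6}:  v_{4} + v_{6} = v_{3} + 2·v_{7} + v_{9} + v_{10}  ⟹  sig = (2; 1,1,1,2)
  P={0,5}:  v_{0} + v_{5} = 2·v_{2} + 2·v_{8} + 2·v_{10}  ⟹  sig = (2; 2,2,2)
  P={5,7,9}:  v_{5} + v_{7} + v_{9} = 0  ⟹  sig = (3; —)
  P={3,5,7}:  v_{3} + v_{5} + v_{7} = v_{2}  ⟹  sig = (3; 1)
  P={0,3,7}:  v_{0} + v_{3} + v_{7} = v_{2} + 2·v_{6}  ⟹  sig = (3; 1,2)
  P={0,7,9}:  v_{0} + v_{7} + v_{9} = 2·v_{6}  ⟹  sig = (3; 2)
  P={1,2,8,10}:  v_{1} + v_{2} + v_{8} + v_{10} = 0  ⟹  sig = (4; —)
  P={1,3,7,10}:  v_{1} + v_{3} + v_{7} + v_{10} = v_{4}  ⟹  sig = (4; 1)
  P={1,3,8,10}:  v_{1} + v_{3} + v_{8} + v_{10} = v_{9}  ⟹  sig = (4; 1)
  P={2,6,8,10}:  v_{2} + v_{6} + v_{8} + v_{10} = v_{0}  ⟹  sig = (4; 1)
  P={3,7,8,10}:  v_{3} + v_{7} + v_{8} + v_{10} = v_{6}  ⟹  sig = (4; 1)
  P={3,6,8,10}:  v_{3} + v_{6} + v_{8} + v_{10} = v_{0} + v_{9}  ⟹  sig = (4; 1,1)

so the primitive-relation signature multiset is
{ (2; 1) ×2,  (2; 1,1) ×2,  (2; 1,1,1) ×2,  (2; 1,1,1,1),  (2; 1,1,1,2),  (2; 2,2,2),  (3; —),  (3; 1),  (3; 1,2),  (3; 2),  (4; —),  (4; 1) ×4,  (4; 1,1) }


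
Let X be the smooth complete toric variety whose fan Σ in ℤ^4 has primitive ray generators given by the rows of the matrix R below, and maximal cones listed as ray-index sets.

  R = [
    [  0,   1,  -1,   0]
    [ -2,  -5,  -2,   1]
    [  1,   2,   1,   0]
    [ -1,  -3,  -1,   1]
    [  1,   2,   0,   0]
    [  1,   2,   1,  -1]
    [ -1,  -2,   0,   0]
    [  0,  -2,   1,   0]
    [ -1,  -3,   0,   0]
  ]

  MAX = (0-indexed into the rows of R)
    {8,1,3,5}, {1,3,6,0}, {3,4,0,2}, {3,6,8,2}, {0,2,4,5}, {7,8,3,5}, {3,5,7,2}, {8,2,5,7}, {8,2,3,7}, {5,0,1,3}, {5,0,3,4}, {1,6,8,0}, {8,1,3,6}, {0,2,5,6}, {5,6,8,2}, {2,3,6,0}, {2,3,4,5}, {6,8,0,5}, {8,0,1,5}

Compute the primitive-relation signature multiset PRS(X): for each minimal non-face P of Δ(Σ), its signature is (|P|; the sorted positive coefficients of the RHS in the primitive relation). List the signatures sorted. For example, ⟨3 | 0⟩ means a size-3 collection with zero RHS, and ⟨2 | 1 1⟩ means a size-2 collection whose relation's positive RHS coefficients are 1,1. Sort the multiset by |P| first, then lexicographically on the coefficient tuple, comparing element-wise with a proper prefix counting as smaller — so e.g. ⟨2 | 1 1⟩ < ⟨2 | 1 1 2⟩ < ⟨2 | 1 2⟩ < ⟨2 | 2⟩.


|primitive collections| = 14. Relations:

  P={4,6}:  v_{4} + v_{6} = 0  ⟹  sig = ⟨2 | 0⟩
  P={1,2}:  v_{1} + v_{2} = v_{3}  ⟹  sig = ⟨2 | 1⟩
  P={0,7}:  v_{0} + v_{7} = v_{3} + v_{5}  ⟹  sig = ⟨2 | 1 1⟩
  P={4,8}:  v_{4} + v_{8} = v_{3} + v_{5}  ⟹  sig = ⟨2 | 1 1⟩
  P={1,4}:  v_{1} + v_{4} = v_{0} + 2·v_{3} + v_{5}  ⟹  sig = ⟨2 | 1 1 2⟩
  P={1,7}:  v_{1} + v_{7} = 2·v_{3} + v_{5} + v_{8}  ⟹  sig = ⟨2 | 1 1 2⟩
  P={6,7}:  v_{6} + v_{7} = v_{2} + 2·v_{8}  ⟹  sig = ⟨2 | 1 2⟩
  P={4,7}:  v_{4} + v_{7} = v_{2} + 2·v_{3} + 2·v_{5}  ⟹  sig = ⟨2 | 1 2 2⟩
  P={0,2,8}:  v_{0} + v_{2} + v_{8} = 0  ⟹  sig = ⟨3 | 0⟩
  P={0,3,8}:  v_{0} + v_{3} + v_{8} = v_{1}  ⟹  sig = ⟨3 | 1⟩
  P={3,5,6}:  v_{3} + v_{5} + v_{6} = v_{8}  ⟹  sig = ⟨3 | 1⟩
  P={1,5,6}:  v_{1} + v_{5} + v_{6} = v_{0} + 2·v_{8}  ⟹  sig = ⟨3 | 1 2⟩
  P={0,2,3,5}:  v_{0} + v_{2} + v_{3} + v_{5} = v_{4}  ⟹  sig = ⟨4 | 1⟩
  P={2,3,5,8}:  v_{2} + v_{3} + v_{5} + v_{8} = v_{7}  ⟹  sig = ⟨4 | 1⟩

Hence PRS(X_Σ) =
    ⟨2 | 0⟩
    ⟨2 | 1⟩
    ⟨2 | 1 1⟩
    ⟨2 | 1 1⟩
    ⟨2 | 1 1 2⟩
    ⟨2 | 1 1 2⟩
    ⟨2 | 1 2⟩
    ⟨2 | 1 2 2⟩
    ⟨3 | 0⟩
    ⟨3 | 1⟩
    ⟨3 | 1⟩
    ⟨3 | 1 2⟩
    ⟨4 | 1⟩
    ⟨4 | 1⟩
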